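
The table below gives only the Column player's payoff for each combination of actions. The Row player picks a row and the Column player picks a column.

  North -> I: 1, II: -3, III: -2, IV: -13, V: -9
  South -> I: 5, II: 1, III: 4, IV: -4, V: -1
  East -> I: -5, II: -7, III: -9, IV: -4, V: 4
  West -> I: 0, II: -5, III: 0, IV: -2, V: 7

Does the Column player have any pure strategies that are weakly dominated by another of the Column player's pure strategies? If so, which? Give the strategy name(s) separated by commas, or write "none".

Nothing dominates I: II at North (1>-3); III at North (1>-2); IV at North (1>-13); V at North (1>-9).
II: dominated, since I does at least as well everywhere (North: 1>-3, South: 5>1, East: -5>-7, West: 0>-5).
III: dominated, since I does at least as well everywhere (North: 1>-2, South: 5>4, East: -5>-9, West: 0=0).
V weakly dominates IV — North: -9>-13, South: -1>-4, East: 4>-4, West: 7>-2.
Nothing dominates V: I at East (4>-5); II at East (4>-7); III at East (4>-9); IV at North (-9>-13).

II, III, IV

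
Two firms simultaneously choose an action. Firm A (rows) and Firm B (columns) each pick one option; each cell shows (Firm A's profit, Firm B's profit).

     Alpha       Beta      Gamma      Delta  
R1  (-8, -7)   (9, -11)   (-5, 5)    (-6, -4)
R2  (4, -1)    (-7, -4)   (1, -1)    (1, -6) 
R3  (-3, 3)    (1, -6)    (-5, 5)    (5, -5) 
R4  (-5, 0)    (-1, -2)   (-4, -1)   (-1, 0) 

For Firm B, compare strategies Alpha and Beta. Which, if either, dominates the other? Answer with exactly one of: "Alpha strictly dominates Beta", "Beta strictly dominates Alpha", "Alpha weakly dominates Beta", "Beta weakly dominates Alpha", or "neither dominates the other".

Alpha strictly dominates Beta

Compare Alpha to Beta across each opponent action: R1: -7>-11, R2: -1>-4, R3: 3>-6, R4: 0>-2.
Alpha gives a strictly higher payoff against each opponent action, so Alpha strictly dominates Beta.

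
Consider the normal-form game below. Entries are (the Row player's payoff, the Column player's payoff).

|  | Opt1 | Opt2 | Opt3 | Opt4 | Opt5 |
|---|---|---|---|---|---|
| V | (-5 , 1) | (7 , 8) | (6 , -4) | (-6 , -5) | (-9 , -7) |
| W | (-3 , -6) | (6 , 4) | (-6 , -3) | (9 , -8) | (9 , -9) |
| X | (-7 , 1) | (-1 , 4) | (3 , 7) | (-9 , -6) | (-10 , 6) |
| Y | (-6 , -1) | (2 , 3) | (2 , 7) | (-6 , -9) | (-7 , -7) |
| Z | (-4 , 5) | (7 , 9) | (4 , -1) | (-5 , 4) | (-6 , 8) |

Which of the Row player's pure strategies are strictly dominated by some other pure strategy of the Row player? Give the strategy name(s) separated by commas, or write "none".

V: no other strategy beats it everywhere (W at Opt2 (7>6); X at Opt1 (-5>-7); Y at Opt1 (-5>-6); Z at Opt2 (7=7)).
W: no other strategy beats it everywhere (V at Opt1 (-3>-5); X at Opt1 (-3>-7); Y at Opt1 (-3>-6); Z at Opt1 (-3>-4)).
X is strictly dominated by V (Opt1: -5>-7, Opt2: 7>-1, Opt3: 6>3, Opt4: -6>-9, Opt5: -9>-10).
Z strictly dominates Y — Opt1: -4>-6, Opt2: 7>2, Opt3: 4>2, Opt4: -5>-6, Opt5: -6>-7.
Z: no other strategy beats it everywhere (V at Opt1 (-4>-5); W at Opt2 (7>6); X at Opt1 (-4>-7); Y at Opt1 (-4>-6)).

X, Y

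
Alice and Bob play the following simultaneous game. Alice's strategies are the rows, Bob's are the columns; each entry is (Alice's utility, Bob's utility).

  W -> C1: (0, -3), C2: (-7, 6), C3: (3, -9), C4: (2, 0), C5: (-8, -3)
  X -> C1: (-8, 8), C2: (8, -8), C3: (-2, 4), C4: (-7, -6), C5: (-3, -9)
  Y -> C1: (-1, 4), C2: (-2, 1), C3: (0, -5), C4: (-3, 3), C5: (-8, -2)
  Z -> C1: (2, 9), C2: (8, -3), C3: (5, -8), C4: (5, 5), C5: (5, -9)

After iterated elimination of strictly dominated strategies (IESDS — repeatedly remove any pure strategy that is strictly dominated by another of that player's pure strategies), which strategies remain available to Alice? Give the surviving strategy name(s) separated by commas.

For Alice, Z strictly dominates W on the remaining columns (C1: 2>0, C2: 8>-7, C3: 5>3, C4: 5>2, C5: 5>-8); eliminate W.
For Alice, Z strictly dominates Y on the remaining columns (C1: 2>-1, C2: 8>-2, C3: 5>0, C4: 5>-3, C5: 5>-8); eliminate Y.
Bob's strategy C2 is strictly dominated by C1 (X: 8>-8, Z: 9>-3) and is removed.
For Alice, Z strictly dominates X on the remaining columns (C1: 2>-8, C3: 5>-2, C4: 5>-7, C5: 5>-3); eliminate X.
Column C3 is eliminated: C1 beats it against every remaining row (Z: 9>-8).
For Bob, C1 strictly dominates C4 on the remaining rows (Z: 9>5); eliminate C4.
Column C5 is eliminated: C1 beats it against every remaining row (Z: 9>-9).
Among the remaining strategies, none is strictly dominated by another pure strategy of the same player, so the elimination stops.
Surviving strategies — Alice: {Z}; Bob: {C1}.

Z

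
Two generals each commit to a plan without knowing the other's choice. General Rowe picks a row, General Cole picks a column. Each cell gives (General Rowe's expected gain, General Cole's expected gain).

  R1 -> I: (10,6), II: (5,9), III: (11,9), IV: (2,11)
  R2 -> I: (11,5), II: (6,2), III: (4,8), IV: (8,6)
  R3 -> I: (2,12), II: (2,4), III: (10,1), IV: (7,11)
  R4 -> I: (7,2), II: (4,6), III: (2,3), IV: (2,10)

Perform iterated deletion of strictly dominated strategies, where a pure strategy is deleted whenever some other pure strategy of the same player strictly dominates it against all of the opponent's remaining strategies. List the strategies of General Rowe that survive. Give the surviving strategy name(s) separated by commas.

General Rowe's strategy R4 is strictly dominated by R2 (I: 11>7, II: 6>4, III: 4>2, IV: 8>2) and is removed.
For General Cole, IV strictly dominates II on the remaining rows (R1: 11>9, R2: 6>2, R3: 11>4); eliminate II.
Among the remaining strategies, none is strictly dominated by another pure strategy of the same player, so the elimination stops.
Surviving strategies — General Rowe: {R1, R2, R3}; General Cole: {I, III, IV}.

R1, R2, R3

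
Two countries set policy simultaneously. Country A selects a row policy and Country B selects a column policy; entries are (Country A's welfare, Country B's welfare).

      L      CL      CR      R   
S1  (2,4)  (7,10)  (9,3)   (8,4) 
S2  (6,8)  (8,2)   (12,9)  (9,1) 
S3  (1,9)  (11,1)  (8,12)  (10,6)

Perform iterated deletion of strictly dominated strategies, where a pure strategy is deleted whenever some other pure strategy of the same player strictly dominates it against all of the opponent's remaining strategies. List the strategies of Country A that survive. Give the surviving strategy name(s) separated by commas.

S2

For Country A, S2 strictly dominates S1 on the remaining columns (L: 6>2, CL: 8>7, CR: 12>9, R: 9>8); eliminate S1.
Column L is eliminated: CR beats it against every remaining row (S2: 9>8, S3: 12>9).
Country B's strategy CL is strictly dominated by CR (S2: 9>2, S3: 12>1) and is removed.
Country B's strategy R is strictly dominated by CR (S2: 9>1, S3: 12>6) and is removed.
For Country A, S2 strictly dominates S3 on the remaining columns (CR: 12>8); eliminate S3.
Among the remaining strategies, none is strictly dominated by another pure strategy of the same player, so the elimination stops.
Surviving strategies — Country A: {S2}; Country B: {CR}.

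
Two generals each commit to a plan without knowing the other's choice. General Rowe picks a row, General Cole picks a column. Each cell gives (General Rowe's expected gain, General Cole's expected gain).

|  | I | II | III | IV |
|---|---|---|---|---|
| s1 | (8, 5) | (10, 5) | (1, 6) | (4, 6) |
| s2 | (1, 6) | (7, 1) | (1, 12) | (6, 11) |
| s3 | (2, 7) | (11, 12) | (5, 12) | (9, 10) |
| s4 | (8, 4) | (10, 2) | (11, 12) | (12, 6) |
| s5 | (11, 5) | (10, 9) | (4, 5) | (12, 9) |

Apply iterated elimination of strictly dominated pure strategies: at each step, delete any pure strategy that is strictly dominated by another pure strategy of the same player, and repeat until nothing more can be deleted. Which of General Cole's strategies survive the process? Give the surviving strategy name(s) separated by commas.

For General Rowe, s3 strictly dominates s2 on the remaining columns (I: 2>1, II: 11>7, III: 5>1, IV: 9>6); eliminate s2.
For General Cole, IV strictly dominates I on the remaining rows (s1: 6>5, s3: 10>7, s4: 6>4, s5: 9>5); eliminate I.
Row s1 is eliminated: s3 beats it against every remaining column (II: 11>10, III: 5>1, IV: 9>4).
Among the remaining strategies, none is strictly dominated by another pure strategy of the same player, so the elimination stops.
Surviving strategies — General Rowe: {s3, s4, s5}; General Cole: {II, III, IV}.

II, III, IV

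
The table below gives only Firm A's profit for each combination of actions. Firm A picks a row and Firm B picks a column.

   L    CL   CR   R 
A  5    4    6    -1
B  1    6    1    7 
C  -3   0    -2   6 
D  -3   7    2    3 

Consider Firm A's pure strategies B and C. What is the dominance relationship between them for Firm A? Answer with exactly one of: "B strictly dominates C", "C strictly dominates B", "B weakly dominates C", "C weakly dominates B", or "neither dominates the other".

Compare B to C across each choice by Firm B: L: 1>-3, CL: 6>0, CR: 1>-2, R: 7>6.
Every comparison favours B, so B strictly dominates C.

B strictly dominates C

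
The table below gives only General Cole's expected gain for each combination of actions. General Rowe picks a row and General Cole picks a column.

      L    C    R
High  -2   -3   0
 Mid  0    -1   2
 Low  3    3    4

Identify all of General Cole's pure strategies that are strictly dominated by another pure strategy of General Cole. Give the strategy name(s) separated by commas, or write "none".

L, C

L is strictly dominated by R (High: 0>-2, Mid: 2>0, Low: 4>3).
C: dominated, since R does at least as well everywhere (High: 0>-3, Mid: 2>-1, Low: 4>3).
R: no other strategy beats it everywhere (L at High (0>-2); C at High (0>-3)).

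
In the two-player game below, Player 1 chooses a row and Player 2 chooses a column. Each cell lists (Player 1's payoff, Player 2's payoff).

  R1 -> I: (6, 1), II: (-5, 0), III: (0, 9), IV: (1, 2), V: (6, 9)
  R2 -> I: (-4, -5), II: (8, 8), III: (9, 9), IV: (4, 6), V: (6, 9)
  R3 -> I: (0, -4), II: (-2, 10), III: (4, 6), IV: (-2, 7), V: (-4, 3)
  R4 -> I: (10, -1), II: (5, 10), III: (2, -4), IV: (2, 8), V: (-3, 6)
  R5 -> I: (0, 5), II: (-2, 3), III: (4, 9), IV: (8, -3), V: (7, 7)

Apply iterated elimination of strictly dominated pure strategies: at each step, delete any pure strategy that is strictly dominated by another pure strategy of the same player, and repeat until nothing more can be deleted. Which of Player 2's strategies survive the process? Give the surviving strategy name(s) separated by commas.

III, V

For Player 2, V strictly dominates I on the remaining rows (R1: 9>1, R2: 9>-5, R3: 3>-4, R4: 6>-1, R5: 7>5); eliminate I.
Player 1's strategy R1 is strictly dominated by R5 (II: -2>-5, III: 4>0, IV: 8>1, V: 7>6) and is removed.
Player 1's strategy R3 is strictly dominated by R2 (II: 8>-2, III: 9>4, IV: 4>-2, V: 6>-4) and is removed.
For Player 1, R2 strictly dominates R4 on the remaining columns (II: 8>5, III: 9>2, IV: 4>2, V: 6>-3); eliminate R4.
Player 2's strategy II is strictly dominated by III (R2: 9>8, R5: 9>3) and is removed.
Player 2's strategy IV is strictly dominated by III (R2: 9>6, R5: 9>-3) and is removed.
Among the remaining strategies, none is strictly dominated by another pure strategy of the same player, so the elimination stops.
Surviving strategies — Player 1: {R2, R5}; Player 2: {III, V}.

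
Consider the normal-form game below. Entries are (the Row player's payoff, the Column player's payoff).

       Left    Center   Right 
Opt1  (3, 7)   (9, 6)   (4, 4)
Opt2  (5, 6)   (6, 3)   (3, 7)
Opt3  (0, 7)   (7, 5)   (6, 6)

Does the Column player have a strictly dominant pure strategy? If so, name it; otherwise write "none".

Left fails to dominate Right at Opt2 (6<7).
Center fails to dominate Left at Opt1 (6<7).
Right fails to dominate Left at Opt1 (4<7).
No single strategy dominates all the others.

none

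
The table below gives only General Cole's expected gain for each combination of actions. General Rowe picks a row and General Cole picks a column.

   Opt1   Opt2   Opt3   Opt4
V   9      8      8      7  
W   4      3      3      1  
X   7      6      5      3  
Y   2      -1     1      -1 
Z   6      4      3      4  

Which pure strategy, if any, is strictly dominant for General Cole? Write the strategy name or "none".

Opt1 vs Opt2: V: 9>8, W: 4>3, X: 7>6, Y: 2>-1, Z: 6>4.
Opt1 vs Opt3: V: 9>8, W: 4>3, X: 7>5, Y: 2>1, Z: 6>3.
Opt1 vs Opt4: V: 9>7, W: 4>1, X: 7>3, Y: 2>-1, Z: 6>4.
Opt1 strictly beats every other strategy against every opponent action, so it is strictly dominant.

Opt1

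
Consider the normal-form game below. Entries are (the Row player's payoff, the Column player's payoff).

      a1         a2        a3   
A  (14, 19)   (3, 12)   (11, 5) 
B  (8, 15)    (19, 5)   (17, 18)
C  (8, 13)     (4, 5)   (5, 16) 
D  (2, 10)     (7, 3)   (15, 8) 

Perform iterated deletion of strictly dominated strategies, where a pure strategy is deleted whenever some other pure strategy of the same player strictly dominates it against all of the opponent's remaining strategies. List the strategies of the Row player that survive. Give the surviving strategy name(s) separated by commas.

The Row player's strategy D is strictly dominated by B (a1: 8>2, a2: 19>7, a3: 17>15) and is removed.
Column a2 is eliminated: a1 beats it against every remaining row (A: 19>12, B: 15>5, C: 13>5).
The Row player's strategy C is strictly dominated by A (a1: 14>8, a3: 11>5) and is removed.
Among the remaining strategies, none is strictly dominated by another pure strategy of the same player, so the elimination stops.
Surviving strategies — the Row player: {A, B}; the Column player: {a1, a3}.

A, B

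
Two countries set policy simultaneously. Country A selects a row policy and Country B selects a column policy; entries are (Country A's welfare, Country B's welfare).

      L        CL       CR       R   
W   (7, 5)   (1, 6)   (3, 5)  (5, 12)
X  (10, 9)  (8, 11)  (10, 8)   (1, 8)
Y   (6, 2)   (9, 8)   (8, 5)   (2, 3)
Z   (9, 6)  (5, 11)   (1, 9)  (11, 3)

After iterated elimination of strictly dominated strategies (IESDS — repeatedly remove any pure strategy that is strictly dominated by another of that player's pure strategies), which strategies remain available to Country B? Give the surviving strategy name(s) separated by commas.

Country B's strategy L is strictly dominated by CL (W: 6>5, X: 11>9, Y: 8>2, Z: 11>6) and is removed.
Column CR is eliminated: CL beats it against every remaining row (W: 6>5, X: 11>8, Y: 8>5, Z: 11>9).
For Country A, Z strictly dominates W on the remaining columns (CL: 5>1, R: 11>5); eliminate W.
For Country A, Y strictly dominates X on the remaining columns (CL: 9>8, R: 2>1); eliminate X.
Country B's strategy R is strictly dominated by CL (Y: 8>3, Z: 11>3) and is removed.
Row Z is eliminated: Y beats it against every remaining column (CL: 9>5).
Among the remaining strategies, none is strictly dominated by another pure strategy of the same player, so the elimination stops.
Surviving strategies — Country A: {Y}; Country B: {CL}.

CL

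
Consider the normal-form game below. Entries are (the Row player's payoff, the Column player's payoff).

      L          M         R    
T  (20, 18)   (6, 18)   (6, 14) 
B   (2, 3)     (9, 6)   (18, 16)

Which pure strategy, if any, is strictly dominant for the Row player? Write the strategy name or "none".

none

T fails to dominate B at M (6<9).
B fails to dominate T at L (2<20).
No single strategy dominates all the others.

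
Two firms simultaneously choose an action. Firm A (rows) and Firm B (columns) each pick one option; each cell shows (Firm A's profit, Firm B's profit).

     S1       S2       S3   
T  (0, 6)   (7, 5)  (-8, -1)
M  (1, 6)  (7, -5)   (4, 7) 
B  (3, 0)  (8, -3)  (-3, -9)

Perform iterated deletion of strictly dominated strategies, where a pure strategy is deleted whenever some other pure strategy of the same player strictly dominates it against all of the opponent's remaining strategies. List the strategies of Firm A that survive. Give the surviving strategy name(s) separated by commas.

Firm A's strategy T is strictly dominated by B (S1: 3>0, S2: 8>7, S3: -3>-8) and is removed.
Column S2 is eliminated: S1 beats it against every remaining row (M: 6>-5, B: 0>-3).
Among the remaining strategies, none is strictly dominated by another pure strategy of the same player, so the elimination stops.
Surviving strategies — Firm A: {M, B}; Firm B: {S1, S3}.

M, B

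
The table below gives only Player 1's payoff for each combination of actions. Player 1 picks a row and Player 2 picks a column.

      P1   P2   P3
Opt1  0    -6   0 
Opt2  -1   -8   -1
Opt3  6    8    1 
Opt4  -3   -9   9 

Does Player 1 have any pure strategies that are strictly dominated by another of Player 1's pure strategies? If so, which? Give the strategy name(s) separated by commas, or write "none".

Opt1 is strictly dominated by Opt3 (P1: 6>0, P2: 8>-6, P3: 1>0).
Opt2 is strictly dominated by Opt1 (P1: 0>-1, P2: -6>-8, P3: 0>-1).
Opt3: no other strategy beats it everywhere (Opt1 at P1 (6>0); Opt2 at P1 (6>-1); Opt4 at P1 (6>-3)).
Opt4: no other strategy beats it everywhere (Opt1 at P3 (9>0); Opt2 at P3 (9>-1); Opt3 at P3 (9>1)).

Opt1, Opt2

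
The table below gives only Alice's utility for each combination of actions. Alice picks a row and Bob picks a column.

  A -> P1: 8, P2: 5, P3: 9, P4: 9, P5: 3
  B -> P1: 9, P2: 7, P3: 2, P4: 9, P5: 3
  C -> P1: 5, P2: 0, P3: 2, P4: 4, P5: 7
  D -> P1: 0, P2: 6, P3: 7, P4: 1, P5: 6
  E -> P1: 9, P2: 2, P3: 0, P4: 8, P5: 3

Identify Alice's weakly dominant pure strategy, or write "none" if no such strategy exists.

none

A fails to dominate B at P1 (8<9).
B fails to dominate A at P3 (2<9).
C fails to dominate A at P1 (5<8).
D fails to dominate A at P1 (0<8).
E fails to dominate A at P2 (2<5).
No single strategy dominates all the others.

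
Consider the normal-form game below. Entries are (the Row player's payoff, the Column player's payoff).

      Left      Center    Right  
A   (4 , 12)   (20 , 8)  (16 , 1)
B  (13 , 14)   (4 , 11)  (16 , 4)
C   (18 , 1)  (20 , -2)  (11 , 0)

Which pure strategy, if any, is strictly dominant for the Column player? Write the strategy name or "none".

Left

Left vs Center: A: 12>8, B: 14>11, C: 1>-2.
Left vs Right: A: 12>1, B: 14>4, C: 1>0.
Left strictly beats every other strategy against every opponent action, so it is strictly dominant.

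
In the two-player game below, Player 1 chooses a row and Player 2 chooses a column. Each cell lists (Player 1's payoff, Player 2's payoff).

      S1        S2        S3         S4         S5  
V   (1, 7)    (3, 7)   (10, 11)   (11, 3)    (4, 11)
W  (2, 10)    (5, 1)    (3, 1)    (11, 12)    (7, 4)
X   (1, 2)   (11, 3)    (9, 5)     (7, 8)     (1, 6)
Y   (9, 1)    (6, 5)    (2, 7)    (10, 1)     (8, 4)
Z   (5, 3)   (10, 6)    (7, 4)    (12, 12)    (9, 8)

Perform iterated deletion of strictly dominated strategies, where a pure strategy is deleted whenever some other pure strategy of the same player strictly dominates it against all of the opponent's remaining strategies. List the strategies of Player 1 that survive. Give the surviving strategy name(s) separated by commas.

Row W is eliminated: Z beats it against every remaining column (S1: 5>2, S2: 10>5, S3: 7>3, S4: 12>11, S5: 9>7).
Player 2's strategy S1 is strictly dominated by S3 (V: 11>7, X: 5>2, Y: 7>1, Z: 4>3) and is removed.
For Player 1, Z strictly dominates Y on the remaining columns (S2: 10>6, S3: 7>2, S4: 12>10, S5: 9>8); eliminate Y.
Column S2 is eliminated: S5 beats it against every remaining row (V: 11>7, X: 6>3, Z: 8>6).
For Player 1, V strictly dominates X on the remaining columns (S3: 10>9, S4: 11>7, S5: 4>1); eliminate X.
Among the remaining strategies, none is strictly dominated by another pure strategy of the same player, so the elimination stops.
Surviving strategies — Player 1: {V, Z}; Player 2: {S3, S4, S5}.

V, Z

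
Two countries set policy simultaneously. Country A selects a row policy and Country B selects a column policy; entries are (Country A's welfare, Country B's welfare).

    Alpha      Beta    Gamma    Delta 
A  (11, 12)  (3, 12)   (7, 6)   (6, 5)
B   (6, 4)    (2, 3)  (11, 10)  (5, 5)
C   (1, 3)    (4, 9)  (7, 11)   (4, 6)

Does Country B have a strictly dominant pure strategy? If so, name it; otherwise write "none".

Alpha fails to dominate Beta at A (12=12).
Beta fails to dominate Alpha at A (12=12).
Gamma fails to dominate Alpha at A (6<12).
Delta fails to dominate Alpha at A (5<12).
No single strategy dominates all the others.

none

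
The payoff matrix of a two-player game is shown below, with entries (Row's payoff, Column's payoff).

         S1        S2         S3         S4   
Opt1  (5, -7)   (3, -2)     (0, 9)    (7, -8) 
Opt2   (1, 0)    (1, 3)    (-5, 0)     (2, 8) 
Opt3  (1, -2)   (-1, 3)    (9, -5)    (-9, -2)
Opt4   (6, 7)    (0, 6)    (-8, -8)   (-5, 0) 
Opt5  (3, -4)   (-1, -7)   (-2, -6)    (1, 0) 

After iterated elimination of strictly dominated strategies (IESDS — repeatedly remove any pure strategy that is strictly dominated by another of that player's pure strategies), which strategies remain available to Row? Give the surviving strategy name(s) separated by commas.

Row's strategy Opt2 is strictly dominated by Opt1 (S1: 5>1, S2: 3>1, S3: 0>-5, S4: 7>2) and is removed.
Row Opt5 is eliminated: Opt1 beats it against every remaining column (S1: 5>3, S2: 3>-1, S3: 0>-2, S4: 7>1).
For Column, S2 strictly dominates S4 on the remaining rows (Opt1: -2>-8, Opt3: 3>-2, Opt4: 6>0); eliminate S4.
Among the remaining strategies, none is strictly dominated by another pure strategy of the same player, so the elimination stops.
Surviving strategies — Row: {Opt1, Opt3, Opt4}; Column: {S1, S2, S3}.

Opt1, Opt3, Opt4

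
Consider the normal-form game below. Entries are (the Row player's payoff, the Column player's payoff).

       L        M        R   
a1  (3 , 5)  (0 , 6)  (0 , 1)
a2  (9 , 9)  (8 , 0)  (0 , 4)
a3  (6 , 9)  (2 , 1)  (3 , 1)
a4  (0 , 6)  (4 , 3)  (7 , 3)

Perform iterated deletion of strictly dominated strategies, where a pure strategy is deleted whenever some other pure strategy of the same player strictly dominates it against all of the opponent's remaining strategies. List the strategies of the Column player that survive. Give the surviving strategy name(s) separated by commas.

L

For the Row player, a3 strictly dominates a1 on the remaining columns (L: 6>3, M: 2>0, R: 3>0); eliminate a1.
Column M is eliminated: L beats it against every remaining row (a2: 9>0, a3: 9>1, a4: 6>3).
The Column player's strategy R is strictly dominated by L (a2: 9>4, a3: 9>1, a4: 6>3) and is removed.
For the Row player, a2 strictly dominates a3 on the remaining columns (L: 9>6); eliminate a3.
The Row player's strategy a4 is strictly dominated by a2 (L: 9>0) and is removed.
Among the remaining strategies, none is strictly dominated by another pure strategy of the same player, so the elimination stops.
Surviving strategies — the Row player: {a2}; the Column player: {L}.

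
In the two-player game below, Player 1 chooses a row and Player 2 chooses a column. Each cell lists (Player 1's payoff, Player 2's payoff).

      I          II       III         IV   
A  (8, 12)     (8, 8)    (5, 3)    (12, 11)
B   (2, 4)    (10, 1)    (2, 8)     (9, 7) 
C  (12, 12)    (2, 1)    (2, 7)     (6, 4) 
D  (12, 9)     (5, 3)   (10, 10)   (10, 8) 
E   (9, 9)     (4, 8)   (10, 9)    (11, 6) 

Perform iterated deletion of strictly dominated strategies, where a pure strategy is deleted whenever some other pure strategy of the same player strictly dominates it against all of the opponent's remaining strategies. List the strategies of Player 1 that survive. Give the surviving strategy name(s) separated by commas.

For Player 2, I strictly dominates II on the remaining rows (A: 12>8, B: 4>1, C: 12>1, D: 9>3, E: 9>8); eliminate II.
Player 1's strategy B is strictly dominated by A (I: 8>2, III: 5>2, IV: 12>9) and is removed.
Player 2's strategy IV is strictly dominated by I (A: 12>11, C: 12>4, D: 9>8, E: 9>6) and is removed.
Row A is eliminated: D beats it against every remaining column (I: 12>8, III: 10>5).
Among the remaining strategies, none is strictly dominated by another pure strategy of the same player, so the elimination stops.
Surviving strategies — Player 1: {C, D, E}; Player 2: {I, III}.

C, D, E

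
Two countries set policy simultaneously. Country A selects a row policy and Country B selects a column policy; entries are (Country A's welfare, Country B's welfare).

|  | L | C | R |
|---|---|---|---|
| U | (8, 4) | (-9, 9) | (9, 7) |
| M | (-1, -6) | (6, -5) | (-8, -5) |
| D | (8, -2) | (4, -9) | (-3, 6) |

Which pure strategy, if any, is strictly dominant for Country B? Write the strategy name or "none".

L fails to dominate C at U (4<9).
C fails to dominate L at D (-9<-2).
R fails to dominate C at U (7<9).
No single strategy dominates all the others.

none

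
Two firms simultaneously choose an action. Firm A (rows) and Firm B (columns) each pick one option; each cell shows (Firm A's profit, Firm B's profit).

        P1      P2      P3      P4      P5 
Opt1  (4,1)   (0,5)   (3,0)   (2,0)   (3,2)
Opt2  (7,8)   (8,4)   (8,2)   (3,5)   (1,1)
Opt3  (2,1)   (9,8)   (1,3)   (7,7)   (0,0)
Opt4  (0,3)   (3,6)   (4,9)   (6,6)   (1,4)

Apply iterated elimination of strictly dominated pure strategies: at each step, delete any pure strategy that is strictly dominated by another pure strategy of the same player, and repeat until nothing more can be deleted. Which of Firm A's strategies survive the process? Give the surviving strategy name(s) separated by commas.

Opt2, Opt3, Opt4

Firm B's strategy P5 is strictly dominated by P2 (Opt1: 5>2, Opt2: 4>1, Opt3: 8>0, Opt4: 6>4) and is removed.
Firm A's strategy Opt1 is strictly dominated by Opt2 (P1: 7>4, P2: 8>0, P3: 8>3, P4: 3>2) and is removed.
Among the remaining strategies, none is strictly dominated by another pure strategy of the same player, so the elimination stops.
Surviving strategies — Firm A: {Opt2, Opt3, Opt4}; Firm B: {P1, P2, P3, P4}.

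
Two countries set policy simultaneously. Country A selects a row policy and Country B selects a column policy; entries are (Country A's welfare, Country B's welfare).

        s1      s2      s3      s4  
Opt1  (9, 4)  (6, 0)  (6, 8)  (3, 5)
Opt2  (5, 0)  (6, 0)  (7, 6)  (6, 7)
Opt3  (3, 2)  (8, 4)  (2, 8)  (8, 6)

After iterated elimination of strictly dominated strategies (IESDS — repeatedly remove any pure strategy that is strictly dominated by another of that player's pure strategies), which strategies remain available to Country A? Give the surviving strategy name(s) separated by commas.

Column s1 is eliminated: s3 beats it against every remaining row (Opt1: 8>4, Opt2: 6>0, Opt3: 8>2).
Column s2 is eliminated: s3 beats it against every remaining row (Opt1: 8>0, Opt2: 6>0, Opt3: 8>4).
For Country A, Opt2 strictly dominates Opt1 on the remaining columns (s3: 7>6, s4: 6>3); eliminate Opt1.
Among the remaining strategies, none is strictly dominated by another pure strategy of the same player, so the elimination stops.
Surviving strategies — Country A: {Opt2, Opt3}; Country B: {s3, s4}.

Opt2, Opt3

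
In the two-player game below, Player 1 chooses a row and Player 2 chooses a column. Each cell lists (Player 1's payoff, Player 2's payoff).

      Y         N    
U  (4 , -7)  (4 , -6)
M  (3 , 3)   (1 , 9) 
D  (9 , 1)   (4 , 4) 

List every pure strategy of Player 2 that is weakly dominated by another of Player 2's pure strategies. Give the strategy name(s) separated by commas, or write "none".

Y is weakly dominated by N (U: -6>-7, M: 9>3, D: 4>1).
Nothing dominates N: Y at U (-6>-7).

Y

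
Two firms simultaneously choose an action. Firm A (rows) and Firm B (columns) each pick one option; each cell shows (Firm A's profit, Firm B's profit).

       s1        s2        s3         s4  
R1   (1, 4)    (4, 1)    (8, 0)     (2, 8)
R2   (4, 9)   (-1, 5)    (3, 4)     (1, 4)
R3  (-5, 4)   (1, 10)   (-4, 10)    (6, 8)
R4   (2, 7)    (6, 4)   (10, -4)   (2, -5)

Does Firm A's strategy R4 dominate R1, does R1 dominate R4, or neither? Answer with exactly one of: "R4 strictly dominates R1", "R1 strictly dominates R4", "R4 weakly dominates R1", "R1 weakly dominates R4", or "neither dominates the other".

R4's payoffs vs R1's, by Firm B's action — s1: 2>1, s2: 6>4, s3: 10>8, s4: 2=2.
R4 is at least as good everywhere and strictly better somewhere (tied only at s4), so R4 weakly but not strictly dominates R1.

R4 weakly dominates R1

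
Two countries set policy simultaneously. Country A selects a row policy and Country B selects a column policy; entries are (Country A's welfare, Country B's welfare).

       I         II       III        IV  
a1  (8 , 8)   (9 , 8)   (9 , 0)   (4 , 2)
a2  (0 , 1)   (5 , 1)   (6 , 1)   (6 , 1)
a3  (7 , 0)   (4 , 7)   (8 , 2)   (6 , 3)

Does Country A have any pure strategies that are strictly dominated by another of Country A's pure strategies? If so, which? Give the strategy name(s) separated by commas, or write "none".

none

Nothing dominates a1: a2 at I (8>0); a3 at I (8>7).
Nothing dominates a2: a1 at IV (6>4); a3 at II (5>4).
Nothing dominates a3: a1 at IV (6>4); a2 at I (7>0).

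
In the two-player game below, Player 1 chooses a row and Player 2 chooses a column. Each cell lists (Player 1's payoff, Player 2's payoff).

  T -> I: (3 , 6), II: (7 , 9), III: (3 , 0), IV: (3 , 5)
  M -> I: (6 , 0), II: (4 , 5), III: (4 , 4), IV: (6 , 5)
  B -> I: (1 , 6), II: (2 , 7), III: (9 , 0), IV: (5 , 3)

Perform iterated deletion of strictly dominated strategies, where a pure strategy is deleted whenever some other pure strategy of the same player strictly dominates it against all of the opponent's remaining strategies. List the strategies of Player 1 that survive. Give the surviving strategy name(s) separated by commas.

Column I is eliminated: II beats it against every remaining row (T: 9>6, M: 5>0, B: 7>6).
Column III is eliminated: II beats it against every remaining row (T: 9>0, M: 5>4, B: 7>0).
Row B is eliminated: M beats it against every remaining column (II: 4>2, IV: 6>5).
Among the remaining strategies, none is strictly dominated by another pure strategy of the same player, so the elimination stops.
Surviving strategies — Player 1: {T, M}; Player 2: {II, IV}.

T, M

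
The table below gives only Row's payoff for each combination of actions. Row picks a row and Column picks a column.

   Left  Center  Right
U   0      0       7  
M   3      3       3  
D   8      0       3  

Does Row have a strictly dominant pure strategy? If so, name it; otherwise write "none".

none

U fails to dominate M at Left (0<3).
M fails to dominate U at Right (3<7).
D fails to dominate U at Center (0=0).
No single strategy dominates all the others.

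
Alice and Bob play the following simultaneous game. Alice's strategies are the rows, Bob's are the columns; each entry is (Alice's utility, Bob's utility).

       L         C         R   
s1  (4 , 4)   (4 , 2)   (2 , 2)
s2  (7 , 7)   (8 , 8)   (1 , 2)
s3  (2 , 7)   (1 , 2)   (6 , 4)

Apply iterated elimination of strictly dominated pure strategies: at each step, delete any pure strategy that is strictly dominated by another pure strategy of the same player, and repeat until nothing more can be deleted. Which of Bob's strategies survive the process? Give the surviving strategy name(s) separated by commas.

For Bob, L strictly dominates R on the remaining rows (s1: 4>2, s2: 7>2, s3: 7>4); eliminate R.
Row s1 is eliminated: s2 beats it against every remaining column (L: 7>4, C: 8>4).
Row s3 is eliminated: s2 beats it against every remaining column (L: 7>2, C: 8>1).
For Bob, C strictly dominates L on the remaining rows (s2: 8>7); eliminate L.
Among the remaining strategies, none is strictly dominated by another pure strategy of the same player, so the elimination stops.
Surviving strategies — Alice: {s2}; Bob: {C}.

C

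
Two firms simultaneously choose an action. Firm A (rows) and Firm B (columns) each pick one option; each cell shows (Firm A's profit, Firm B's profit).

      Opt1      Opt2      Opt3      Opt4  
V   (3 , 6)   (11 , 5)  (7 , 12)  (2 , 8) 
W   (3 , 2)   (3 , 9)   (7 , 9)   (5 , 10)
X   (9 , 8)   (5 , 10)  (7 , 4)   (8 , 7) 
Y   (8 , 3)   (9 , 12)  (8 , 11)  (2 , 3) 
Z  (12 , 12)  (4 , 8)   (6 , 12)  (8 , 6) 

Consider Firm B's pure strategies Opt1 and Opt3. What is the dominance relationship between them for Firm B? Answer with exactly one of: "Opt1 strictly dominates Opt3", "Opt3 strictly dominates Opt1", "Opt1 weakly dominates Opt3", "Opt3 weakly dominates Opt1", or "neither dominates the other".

Compare Opt1 to Opt3 across every action of Firm A: V: 6<12, W: 2<9, X: 8>4, Y: 3<11, Z: 12=12.
Opt1 does better at X but worse at V, W, Y; neither strategy dominates the other.

neither dominates the other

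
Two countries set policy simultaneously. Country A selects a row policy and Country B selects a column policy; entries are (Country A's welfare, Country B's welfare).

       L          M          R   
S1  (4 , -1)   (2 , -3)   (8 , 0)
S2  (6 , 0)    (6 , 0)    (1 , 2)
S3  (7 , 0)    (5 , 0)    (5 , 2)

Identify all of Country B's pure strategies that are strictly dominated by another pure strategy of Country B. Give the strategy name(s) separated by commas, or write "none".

R strictly dominates L — S1: 0>-1, S2: 2>0, S3: 2>0.
M is strictly dominated by R (S1: 0>-3, S2: 2>0, S3: 2>0).
Nothing dominates R: L at S1 (0>-1); M at S1 (0>-3).

L, M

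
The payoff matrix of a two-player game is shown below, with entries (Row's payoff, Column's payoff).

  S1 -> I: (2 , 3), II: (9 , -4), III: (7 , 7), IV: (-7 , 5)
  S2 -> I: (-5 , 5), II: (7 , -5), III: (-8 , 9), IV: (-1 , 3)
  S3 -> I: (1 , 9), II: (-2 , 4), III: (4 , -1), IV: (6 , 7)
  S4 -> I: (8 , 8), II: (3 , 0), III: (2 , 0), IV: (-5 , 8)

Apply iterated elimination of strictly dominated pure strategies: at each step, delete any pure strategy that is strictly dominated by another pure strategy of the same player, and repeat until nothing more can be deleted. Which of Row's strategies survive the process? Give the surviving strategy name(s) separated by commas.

S1, S3, S4

For Column, I strictly dominates II on the remaining rows (S1: 3>-4, S2: 5>-5, S3: 9>4, S4: 8>0); eliminate II.
Row S2 is eliminated: S3 beats it against every remaining column (I: 1>-5, III: 4>-8, IV: 6>-1).
Among the remaining strategies, none is strictly dominated by another pure strategy of the same player, so the elimination stops.
Surviving strategies — Row: {S1, S3, S4}; Column: {I, III, IV}.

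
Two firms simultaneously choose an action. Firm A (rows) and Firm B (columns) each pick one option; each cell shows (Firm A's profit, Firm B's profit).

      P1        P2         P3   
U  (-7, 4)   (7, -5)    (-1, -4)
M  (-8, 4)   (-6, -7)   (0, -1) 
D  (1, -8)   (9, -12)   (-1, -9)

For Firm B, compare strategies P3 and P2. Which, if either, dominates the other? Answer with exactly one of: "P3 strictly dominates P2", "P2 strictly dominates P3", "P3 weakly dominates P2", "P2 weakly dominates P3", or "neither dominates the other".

P3 strictly dominates P2

Compare P3 to P2 across every action of Firm A: U: -4>-5, M: -1>-7, D: -9>-12.
P3 gives a strictly higher payoff against every action of Firm A, so P3 strictly dominates P2.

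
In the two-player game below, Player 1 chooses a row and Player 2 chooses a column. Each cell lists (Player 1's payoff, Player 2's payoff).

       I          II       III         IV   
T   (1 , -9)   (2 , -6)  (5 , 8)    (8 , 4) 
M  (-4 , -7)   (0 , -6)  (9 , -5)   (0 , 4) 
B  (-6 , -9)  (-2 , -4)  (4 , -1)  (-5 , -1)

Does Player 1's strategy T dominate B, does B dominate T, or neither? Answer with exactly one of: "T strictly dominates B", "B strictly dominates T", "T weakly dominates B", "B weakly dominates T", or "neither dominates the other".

T strictly dominates B

Compare T to B across each choice by Player 2: I: 1>-6, II: 2>-2, III: 5>4, IV: 8>-5.
T gives a strictly higher payoff against each choice by Player 2, so T strictly dominates B.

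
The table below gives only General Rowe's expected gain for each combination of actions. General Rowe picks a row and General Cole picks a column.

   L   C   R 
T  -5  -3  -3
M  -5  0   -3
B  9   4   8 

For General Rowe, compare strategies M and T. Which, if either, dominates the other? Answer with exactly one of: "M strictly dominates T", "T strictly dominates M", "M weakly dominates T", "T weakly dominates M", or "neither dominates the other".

M weakly dominates T

M's payoffs vs T's, by General Cole's action — L: -5=-5, C: 0>-3, R: -3=-3.
M is at least as good everywhere and strictly better somewhere (tied only at L, R), so M weakly but not strictly dominates T.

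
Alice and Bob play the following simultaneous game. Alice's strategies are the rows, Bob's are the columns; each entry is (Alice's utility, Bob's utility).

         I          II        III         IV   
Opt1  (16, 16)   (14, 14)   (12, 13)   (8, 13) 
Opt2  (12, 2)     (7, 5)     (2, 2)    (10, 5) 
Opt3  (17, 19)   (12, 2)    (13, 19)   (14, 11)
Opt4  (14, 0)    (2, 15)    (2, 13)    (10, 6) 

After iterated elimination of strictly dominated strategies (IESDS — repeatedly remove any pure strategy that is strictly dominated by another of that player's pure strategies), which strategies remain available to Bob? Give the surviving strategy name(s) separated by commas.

Row Opt2 is eliminated: Opt3 beats it against every remaining column (I: 17>12, II: 12>7, III: 13>2, IV: 14>10).
For Alice, Opt3 strictly dominates Opt4 on the remaining columns (I: 17>14, II: 12>2, III: 13>2, IV: 14>10); eliminate Opt4.
For Bob, I strictly dominates II on the remaining rows (Opt1: 16>14, Opt3: 19>2); eliminate II.
For Alice, Opt3 strictly dominates Opt1 on the remaining columns (I: 17>16, III: 13>12, IV: 14>8); eliminate Opt1.
For Bob, I strictly dominates IV on the remaining rows (Opt3: 19>11); eliminate IV.
Among the remaining strategies, none is strictly dominated by another pure strategy of the same player, so the elimination stops.
Surviving strategies — Alice: {Opt3}; Bob: {I, III}.

I, III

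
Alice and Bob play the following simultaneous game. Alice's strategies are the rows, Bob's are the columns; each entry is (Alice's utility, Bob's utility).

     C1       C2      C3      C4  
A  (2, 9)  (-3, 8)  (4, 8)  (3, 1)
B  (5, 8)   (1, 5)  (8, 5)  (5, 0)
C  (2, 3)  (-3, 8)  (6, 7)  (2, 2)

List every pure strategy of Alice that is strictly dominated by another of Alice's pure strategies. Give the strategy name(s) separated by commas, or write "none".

A: dominated, since B does at least as well everywhere (C1: 5>2, C2: 1>-3, C3: 8>4, C4: 5>3).
B: no other strategy beats it everywhere (A at C1 (5>2); C at C1 (5>2)).
C: dominated, since B does at least as well everywhere (C1: 5>2, C2: 1>-3, C3: 8>6, C4: 5>2).

A, C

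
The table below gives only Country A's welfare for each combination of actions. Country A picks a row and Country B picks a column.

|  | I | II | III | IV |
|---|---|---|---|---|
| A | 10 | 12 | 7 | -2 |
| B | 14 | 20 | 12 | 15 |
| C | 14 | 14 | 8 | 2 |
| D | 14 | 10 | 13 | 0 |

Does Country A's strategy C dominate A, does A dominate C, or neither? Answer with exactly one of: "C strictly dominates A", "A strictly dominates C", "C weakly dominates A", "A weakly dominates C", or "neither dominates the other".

C strictly dominates A

C's payoffs vs A's, by Country B's action — I: 14>10, II: 14>12, III: 8>7, IV: 2>-2.
Every comparison favours C, so C strictly dominates A.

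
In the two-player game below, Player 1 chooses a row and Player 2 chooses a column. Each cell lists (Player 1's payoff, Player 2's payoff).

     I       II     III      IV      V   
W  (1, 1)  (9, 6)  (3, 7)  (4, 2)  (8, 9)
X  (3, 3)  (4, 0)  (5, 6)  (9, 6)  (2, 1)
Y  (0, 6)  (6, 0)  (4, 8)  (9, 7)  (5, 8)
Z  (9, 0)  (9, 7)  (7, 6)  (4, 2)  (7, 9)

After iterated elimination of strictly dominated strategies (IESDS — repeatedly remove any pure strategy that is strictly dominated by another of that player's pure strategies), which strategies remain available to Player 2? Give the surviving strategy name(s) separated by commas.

III, IV, V

Player 2's strategy I is strictly dominated by III (W: 7>1, X: 6>3, Y: 8>6, Z: 6>0) and is removed.
Column II is eliminated: V beats it against every remaining row (W: 9>6, X: 1>0, Y: 8>0, Z: 9>7).
Among the remaining strategies, none is strictly dominated by another pure strategy of the same player, so the elimination stops.
Surviving strategies — Player 1: {W, X, Y, Z}; Player 2: {III, IV, V}.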